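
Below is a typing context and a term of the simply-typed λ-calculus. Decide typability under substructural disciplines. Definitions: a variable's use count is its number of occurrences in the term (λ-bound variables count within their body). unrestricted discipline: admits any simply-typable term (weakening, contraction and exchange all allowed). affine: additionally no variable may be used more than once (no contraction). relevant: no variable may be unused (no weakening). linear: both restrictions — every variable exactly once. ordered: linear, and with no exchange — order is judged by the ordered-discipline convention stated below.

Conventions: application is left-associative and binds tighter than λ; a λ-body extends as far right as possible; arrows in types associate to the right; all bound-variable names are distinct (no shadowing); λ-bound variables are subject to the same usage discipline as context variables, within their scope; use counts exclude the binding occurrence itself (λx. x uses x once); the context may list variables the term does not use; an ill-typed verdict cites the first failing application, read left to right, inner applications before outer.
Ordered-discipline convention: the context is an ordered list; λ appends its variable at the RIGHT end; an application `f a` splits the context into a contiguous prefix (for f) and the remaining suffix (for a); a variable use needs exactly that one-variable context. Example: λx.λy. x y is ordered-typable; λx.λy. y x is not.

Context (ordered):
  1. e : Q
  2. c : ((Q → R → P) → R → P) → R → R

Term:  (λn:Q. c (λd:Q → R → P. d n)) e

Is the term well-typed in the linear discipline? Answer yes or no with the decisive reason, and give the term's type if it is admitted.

yes — each of e, c, n, d used exactly once; term : R → R
use counts: e: 1×; c: 1×; n (bound): 1×; d (bound): 1×
use order (left to right): c, d, n, e
typing: well-typed — term : R → R
across the five disciplines: ordered ✗ | linear ✓ | affine ✓ | relevant ✓ | unrestricted ✓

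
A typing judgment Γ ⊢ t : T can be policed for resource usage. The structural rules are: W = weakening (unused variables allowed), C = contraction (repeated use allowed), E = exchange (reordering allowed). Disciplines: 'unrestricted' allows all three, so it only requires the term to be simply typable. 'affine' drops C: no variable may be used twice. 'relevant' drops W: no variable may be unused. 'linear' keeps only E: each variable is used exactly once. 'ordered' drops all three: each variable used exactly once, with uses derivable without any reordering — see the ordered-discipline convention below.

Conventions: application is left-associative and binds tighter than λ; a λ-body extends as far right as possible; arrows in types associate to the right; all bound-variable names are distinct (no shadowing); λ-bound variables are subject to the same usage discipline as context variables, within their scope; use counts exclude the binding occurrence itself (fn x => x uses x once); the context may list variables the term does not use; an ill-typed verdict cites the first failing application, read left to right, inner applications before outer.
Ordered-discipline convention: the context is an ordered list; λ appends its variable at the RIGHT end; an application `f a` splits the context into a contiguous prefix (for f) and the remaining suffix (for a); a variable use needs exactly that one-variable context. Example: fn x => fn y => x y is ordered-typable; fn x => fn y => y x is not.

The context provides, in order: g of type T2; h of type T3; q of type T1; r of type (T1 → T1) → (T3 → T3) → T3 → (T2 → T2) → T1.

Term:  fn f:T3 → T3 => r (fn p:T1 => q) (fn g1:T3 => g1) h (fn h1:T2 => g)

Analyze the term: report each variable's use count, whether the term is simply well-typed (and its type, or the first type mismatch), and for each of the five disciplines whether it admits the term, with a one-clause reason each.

usage: g=1; h=1; q=1; r=1; f [bound]=0; p [bound]=0; g1 [bound]=1; h1 [bound]=0
uses in reading order: r, q, g1, h, g
typing: well-typed at (T3 → T3) → T1
ordered: ✗, f, p, h1 never used (weakening)
linear: ✗, f, p, h1 never used (weakening)
affine: ✓, none of g, h, q, r, f, p, g1, h1 used more than once
relevant: ✗, f, p, h1 never used (weakening)
unrestricted: ✓, simply typable at (T3 → T3) → T1; W, C, E all held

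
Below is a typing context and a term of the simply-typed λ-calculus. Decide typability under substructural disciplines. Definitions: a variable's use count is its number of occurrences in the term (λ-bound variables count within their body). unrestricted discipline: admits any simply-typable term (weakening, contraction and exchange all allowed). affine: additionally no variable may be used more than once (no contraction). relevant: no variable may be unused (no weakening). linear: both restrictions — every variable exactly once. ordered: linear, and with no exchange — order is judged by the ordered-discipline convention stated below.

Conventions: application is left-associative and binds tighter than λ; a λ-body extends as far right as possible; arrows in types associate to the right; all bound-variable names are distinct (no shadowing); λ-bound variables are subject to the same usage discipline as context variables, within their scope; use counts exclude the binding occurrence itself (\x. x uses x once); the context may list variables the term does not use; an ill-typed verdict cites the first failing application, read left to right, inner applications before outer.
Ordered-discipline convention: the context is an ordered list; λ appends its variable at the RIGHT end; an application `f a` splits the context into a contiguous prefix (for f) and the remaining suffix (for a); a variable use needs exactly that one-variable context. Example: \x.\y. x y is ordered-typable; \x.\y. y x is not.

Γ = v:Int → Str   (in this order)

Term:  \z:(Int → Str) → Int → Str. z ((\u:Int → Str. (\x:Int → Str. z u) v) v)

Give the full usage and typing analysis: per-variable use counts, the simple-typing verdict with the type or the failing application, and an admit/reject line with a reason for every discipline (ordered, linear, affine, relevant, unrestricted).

variable uses: v ×2; z (λ-bound) ×2; u (λ-bound) ×1; x (λ-bound) ×0
use order (left to right): z, z, u, v, v
typing: well-typed at ((Int → Str) → Int → Str) → Int → Str
ordered: ✗ — uses contraction: v ×2, z ×2; x left unused
linear: ✗ — uses contraction: v ×2, z ×2; x left unused
affine: ✗ — uses contraction: v ×2, z ×2
relevant: ✗ — x left unused
unrestricted: ✓ — simply typable at ((Int → Str) → Int → Str) → Int → Str; W, C, E all held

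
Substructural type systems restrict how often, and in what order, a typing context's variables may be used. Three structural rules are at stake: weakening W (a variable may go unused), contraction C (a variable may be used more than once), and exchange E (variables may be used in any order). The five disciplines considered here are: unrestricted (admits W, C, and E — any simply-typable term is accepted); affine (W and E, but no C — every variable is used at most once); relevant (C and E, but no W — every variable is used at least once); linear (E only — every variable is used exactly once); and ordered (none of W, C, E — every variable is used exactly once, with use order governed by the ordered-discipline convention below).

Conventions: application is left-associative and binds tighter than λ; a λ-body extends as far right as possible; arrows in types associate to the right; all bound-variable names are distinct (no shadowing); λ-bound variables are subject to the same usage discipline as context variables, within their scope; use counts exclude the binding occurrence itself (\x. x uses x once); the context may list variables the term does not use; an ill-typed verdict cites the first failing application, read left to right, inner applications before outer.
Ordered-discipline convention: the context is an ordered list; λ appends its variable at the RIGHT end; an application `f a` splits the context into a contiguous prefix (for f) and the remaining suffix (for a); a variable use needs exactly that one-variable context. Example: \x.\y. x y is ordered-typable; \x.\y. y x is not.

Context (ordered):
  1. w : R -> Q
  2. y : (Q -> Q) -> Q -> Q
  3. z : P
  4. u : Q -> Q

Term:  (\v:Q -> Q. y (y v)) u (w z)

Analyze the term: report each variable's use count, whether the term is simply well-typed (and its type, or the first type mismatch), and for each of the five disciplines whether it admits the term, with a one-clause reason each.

variable uses: w=1; y=2; z=1; u=1; v (bound)=1
left-to-right use order: y, y, v, u, w, z
typing: ill-typed: a function awaiting R gets P
ordered: ✗, the type mismatch rejects it
linear: ✗, not simply typable
affine: ✗, fails simple typing
relevant: ✗, a type mismatch blocks all five
unrestricted: ✗, the type mismatch rejects it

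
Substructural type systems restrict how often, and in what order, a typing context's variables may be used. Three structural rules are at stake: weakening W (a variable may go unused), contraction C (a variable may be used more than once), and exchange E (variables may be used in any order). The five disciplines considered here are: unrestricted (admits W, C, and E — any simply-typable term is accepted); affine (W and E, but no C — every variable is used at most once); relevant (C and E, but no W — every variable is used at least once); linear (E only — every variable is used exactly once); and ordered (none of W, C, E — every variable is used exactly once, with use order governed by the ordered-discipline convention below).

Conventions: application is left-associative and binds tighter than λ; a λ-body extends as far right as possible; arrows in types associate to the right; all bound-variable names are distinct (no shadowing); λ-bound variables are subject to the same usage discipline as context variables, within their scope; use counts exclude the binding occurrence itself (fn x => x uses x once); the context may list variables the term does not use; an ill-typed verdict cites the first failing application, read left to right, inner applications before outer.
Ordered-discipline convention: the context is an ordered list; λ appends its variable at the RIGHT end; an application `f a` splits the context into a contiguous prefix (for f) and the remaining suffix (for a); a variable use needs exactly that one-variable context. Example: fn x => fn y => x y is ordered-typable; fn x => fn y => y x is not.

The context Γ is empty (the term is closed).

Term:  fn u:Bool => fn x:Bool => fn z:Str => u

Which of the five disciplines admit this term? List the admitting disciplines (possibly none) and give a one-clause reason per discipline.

admitting disciplines: affine, unrestricted
usage: u (bound): 1×; x (bound): 0×; z (bound): 0×
use order (left to right): u
typing: the term checks, with type Bool -> Bool -> Str -> Bool
ordered ✗ (unused: x, z — weakening required)
linear ✗ (unused: x, z — weakening required)
affine ✓ (none of u, x, z used more than once)
relevant ✗ (unused: x, z — weakening required)
unrestricted ✓ (type-checks (Bool -> Bool -> Str -> Bool) and nothing is barred)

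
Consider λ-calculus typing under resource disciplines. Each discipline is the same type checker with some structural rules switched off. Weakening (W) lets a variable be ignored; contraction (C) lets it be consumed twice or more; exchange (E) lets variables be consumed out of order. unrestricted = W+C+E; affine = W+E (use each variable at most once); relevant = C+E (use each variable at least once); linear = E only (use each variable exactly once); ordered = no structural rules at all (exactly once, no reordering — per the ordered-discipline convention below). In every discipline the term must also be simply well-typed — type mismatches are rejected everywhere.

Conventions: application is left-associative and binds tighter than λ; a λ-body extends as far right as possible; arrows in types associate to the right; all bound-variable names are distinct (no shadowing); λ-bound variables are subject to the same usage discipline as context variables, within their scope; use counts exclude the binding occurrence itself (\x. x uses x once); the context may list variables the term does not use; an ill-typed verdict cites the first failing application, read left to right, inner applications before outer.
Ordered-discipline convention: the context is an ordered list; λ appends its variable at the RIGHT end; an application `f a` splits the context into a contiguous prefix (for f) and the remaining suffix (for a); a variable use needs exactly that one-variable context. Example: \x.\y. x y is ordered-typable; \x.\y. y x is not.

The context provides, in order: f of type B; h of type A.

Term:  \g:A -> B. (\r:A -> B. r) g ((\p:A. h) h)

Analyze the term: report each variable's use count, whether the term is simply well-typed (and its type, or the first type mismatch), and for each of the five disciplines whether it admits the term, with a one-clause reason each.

variable uses: f=0; h=2; g (bound)=1; r (bound)=1; p (bound)=0
use order (left to right): r, g, h, h
typing: well-typed at (A -> B) -> B
ordered ✗ (uses contraction: h ×2; needs weakening: f, p unused)
linear ✗ (uses contraction: h ×2; needs weakening: f, p unused)
affine ✗ (uses contraction: h ×2)
relevant ✗ (needs weakening: f, p unused)
unrestricted ✓ (type-checks ((A -> B) -> B) and nothing is barred)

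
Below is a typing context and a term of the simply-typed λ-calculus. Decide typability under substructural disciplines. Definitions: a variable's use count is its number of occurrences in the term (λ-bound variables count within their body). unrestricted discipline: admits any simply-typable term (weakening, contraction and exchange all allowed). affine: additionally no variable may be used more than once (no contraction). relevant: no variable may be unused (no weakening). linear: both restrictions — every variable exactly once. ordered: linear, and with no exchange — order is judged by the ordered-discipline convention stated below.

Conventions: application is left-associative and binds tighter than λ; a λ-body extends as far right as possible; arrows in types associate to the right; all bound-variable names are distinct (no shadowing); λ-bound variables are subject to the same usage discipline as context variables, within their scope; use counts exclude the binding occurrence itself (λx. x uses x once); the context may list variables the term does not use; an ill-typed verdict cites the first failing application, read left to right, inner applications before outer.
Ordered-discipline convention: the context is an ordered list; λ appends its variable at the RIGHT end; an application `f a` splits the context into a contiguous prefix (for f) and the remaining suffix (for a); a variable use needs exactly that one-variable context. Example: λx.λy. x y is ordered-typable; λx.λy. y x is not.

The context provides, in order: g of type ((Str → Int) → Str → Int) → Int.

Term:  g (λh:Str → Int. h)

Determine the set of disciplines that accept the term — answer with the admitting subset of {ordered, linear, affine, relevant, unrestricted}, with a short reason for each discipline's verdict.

accepted by: ordered, linear, affine, relevant, unrestricted
use counts: g=1, h [bound]=1
use order (left to right): g, h
typing: the term checks, with type Int
ordered: ✓ — g, h: once each, no exchange needed
linear: ✓ — g, h: one use apiece
affine: ✓ — at most one use each (g, h)
relevant: ✓ — none of g, h goes unused
unrestricted: ✓ — simply typable at Int; W, C, E all held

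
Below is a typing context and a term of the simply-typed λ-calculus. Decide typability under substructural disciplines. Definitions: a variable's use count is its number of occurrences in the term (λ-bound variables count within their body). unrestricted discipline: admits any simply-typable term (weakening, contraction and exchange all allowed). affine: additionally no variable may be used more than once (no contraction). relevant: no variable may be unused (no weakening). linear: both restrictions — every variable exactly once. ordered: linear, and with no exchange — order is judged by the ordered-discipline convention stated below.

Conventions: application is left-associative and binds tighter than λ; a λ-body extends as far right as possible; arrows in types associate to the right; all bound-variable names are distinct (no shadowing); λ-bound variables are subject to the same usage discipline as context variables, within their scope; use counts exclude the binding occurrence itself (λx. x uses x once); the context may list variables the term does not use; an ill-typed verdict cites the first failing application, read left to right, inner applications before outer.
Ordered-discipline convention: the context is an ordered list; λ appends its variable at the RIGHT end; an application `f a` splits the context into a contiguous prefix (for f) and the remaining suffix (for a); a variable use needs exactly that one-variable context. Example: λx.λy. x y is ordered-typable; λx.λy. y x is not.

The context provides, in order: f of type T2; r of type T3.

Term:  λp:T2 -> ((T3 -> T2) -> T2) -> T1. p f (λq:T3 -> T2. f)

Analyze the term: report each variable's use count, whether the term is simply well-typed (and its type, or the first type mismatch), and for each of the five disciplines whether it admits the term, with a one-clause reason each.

usage: f ×2; r ×0; p (bound) ×1; q (bound) ×0
left-to-right use order: p, f, f
typing: ✓ — (T2 -> ((T3 -> T2) -> T2) -> T1) -> T1
ordered: ✗, needs contraction — f ×2; unused: r, q — weakening required
linear: ✗, needs contraction — f ×2; unused: r, q — weakening required
affine: ✗, needs contraction — f ×2
relevant: ✗, unused: r, q — weakening required
unrestricted: ✓, type-checks ((T2 -> ((T3 -> T2) -> T2) -> T1) -> T1) and nothing is barred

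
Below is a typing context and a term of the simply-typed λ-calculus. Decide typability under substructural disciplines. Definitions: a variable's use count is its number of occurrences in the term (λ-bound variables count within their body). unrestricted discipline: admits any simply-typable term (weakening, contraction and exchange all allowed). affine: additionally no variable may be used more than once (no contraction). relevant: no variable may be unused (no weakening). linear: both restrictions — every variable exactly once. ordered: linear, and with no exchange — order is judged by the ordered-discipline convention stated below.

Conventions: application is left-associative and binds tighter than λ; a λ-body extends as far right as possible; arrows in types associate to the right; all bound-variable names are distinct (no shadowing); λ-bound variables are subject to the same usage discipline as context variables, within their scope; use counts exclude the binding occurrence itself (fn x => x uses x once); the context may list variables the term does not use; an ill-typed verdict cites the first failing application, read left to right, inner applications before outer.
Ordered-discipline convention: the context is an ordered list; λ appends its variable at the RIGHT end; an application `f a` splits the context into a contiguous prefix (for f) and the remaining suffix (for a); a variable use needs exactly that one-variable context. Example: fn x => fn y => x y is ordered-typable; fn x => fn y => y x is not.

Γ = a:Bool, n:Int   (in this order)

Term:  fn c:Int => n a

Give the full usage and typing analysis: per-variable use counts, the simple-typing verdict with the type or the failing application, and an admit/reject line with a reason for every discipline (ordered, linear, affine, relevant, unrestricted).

counts: a ×1, n ×1, c (λ-bound) ×0
order of uses: n, a
typing: ill-typed: non-function type Int applied to an argument
ordered ✗ (fails simple typing)
linear ✗ (a type mismatch blocks all five)
affine ✗ (the type mismatch rejects it)
relevant ✗ (not simply typable)
unrestricted ✗ (fails simple typing)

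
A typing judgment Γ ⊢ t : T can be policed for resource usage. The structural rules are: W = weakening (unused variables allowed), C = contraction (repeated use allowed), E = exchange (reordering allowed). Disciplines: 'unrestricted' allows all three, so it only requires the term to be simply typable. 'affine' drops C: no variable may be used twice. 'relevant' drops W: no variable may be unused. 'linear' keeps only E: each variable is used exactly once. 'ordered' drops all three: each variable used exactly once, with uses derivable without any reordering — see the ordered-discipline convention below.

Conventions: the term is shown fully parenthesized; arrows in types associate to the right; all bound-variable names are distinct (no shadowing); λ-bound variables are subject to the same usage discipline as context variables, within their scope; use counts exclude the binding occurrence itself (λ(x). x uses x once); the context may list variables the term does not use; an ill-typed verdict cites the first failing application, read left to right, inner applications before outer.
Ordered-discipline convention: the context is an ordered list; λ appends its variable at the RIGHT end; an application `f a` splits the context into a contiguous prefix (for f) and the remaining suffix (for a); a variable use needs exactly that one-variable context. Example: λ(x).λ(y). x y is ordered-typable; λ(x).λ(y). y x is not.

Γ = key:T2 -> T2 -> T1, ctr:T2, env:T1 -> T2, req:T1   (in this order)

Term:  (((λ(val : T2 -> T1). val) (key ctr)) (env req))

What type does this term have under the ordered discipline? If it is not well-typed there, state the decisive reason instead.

term : T1
use counts: key=1, ctr=1, env=1, req=1, val (bound)=1
use order (left to right): val, key, ctr, env, req
typing: well-typed at T1
summary: ordered ✓ | linear ✓ | affine ✓ | relevant ✓ | unrestricted ✓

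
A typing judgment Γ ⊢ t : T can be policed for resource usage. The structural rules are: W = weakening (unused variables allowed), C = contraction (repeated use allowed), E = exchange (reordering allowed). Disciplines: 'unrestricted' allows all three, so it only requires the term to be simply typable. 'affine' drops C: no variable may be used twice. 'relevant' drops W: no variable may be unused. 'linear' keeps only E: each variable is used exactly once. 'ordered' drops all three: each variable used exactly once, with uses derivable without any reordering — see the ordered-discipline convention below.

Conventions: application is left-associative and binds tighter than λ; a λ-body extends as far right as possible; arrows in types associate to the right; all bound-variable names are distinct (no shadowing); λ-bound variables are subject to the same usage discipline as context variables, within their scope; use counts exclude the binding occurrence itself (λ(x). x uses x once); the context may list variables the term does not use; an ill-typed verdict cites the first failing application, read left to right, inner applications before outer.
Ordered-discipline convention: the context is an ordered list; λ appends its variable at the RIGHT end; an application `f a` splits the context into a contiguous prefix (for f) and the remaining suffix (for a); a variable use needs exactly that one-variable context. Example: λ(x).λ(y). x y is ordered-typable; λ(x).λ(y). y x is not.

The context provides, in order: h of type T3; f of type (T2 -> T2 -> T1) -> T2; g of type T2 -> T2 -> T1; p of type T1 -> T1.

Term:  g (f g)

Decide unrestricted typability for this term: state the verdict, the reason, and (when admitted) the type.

yes — simply typable at T2 -> T1; W, C, E all held; term : T2 -> T1
variable uses: h ×0, f ×1, g ×2, p ×0
use order (left to right): g, f, g
typing: ✓ — T2 -> T1
across the five disciplines: ordered ✗ | linear ✗ | affine ✗ | relevant ✗ | unrestricted ✓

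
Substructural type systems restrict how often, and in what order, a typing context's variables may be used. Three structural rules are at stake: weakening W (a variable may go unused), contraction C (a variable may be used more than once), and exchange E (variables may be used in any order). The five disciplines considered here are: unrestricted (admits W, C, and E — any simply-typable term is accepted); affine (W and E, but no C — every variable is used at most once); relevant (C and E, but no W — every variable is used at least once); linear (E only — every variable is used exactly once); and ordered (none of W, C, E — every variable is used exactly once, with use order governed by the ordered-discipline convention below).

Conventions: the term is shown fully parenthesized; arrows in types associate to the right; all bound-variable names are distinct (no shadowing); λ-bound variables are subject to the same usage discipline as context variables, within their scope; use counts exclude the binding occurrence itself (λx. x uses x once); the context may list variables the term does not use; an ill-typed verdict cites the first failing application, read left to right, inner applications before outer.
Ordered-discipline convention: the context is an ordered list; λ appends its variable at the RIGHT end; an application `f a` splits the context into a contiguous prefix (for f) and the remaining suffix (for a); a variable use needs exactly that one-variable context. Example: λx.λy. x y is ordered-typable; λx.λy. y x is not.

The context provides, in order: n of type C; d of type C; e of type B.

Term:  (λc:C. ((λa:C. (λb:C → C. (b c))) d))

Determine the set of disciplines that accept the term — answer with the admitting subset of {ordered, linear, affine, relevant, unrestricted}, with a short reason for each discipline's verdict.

accepted by: affine, unrestricted
usage: n ×0, d ×1, e ×0, c [bound] ×1, a [bound] ×0, b [bound] ×1
order of uses: b, c, d
typing: well-typed — term : C → (C → C) → C
ordered: ✗, n, e, a left unused
linear: ✗, n, e, a left unused
affine: ✓, none of n, d, e, c, a, b used more than once
relevant: ✗, n, e, a left unused
unrestricted: ✓, simply typable at C → (C → C) → C; W, C, E all held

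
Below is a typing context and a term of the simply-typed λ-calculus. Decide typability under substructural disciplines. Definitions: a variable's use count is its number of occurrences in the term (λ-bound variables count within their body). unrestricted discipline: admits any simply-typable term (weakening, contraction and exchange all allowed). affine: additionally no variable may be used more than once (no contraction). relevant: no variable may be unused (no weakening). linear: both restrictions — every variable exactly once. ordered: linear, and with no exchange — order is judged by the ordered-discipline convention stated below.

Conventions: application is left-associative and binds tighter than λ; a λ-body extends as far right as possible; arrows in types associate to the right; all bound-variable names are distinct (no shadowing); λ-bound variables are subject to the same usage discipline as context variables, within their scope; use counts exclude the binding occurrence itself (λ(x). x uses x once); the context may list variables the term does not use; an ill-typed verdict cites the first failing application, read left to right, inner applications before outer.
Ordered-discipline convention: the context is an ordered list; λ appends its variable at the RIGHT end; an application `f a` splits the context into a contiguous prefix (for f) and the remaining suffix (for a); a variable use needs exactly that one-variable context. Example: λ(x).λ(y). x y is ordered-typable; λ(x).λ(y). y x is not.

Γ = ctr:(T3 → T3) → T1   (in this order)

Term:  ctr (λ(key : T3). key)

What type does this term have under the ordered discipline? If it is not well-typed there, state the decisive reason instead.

term : T1
variable uses: ctr: 1, key (bound): 1
left-to-right use order: ctr, key
typing: the term checks, with type T1
across the five disciplines: ordered ✓ | linear ✓ | affine ✓ | relevant ✓ | unrestricted ✓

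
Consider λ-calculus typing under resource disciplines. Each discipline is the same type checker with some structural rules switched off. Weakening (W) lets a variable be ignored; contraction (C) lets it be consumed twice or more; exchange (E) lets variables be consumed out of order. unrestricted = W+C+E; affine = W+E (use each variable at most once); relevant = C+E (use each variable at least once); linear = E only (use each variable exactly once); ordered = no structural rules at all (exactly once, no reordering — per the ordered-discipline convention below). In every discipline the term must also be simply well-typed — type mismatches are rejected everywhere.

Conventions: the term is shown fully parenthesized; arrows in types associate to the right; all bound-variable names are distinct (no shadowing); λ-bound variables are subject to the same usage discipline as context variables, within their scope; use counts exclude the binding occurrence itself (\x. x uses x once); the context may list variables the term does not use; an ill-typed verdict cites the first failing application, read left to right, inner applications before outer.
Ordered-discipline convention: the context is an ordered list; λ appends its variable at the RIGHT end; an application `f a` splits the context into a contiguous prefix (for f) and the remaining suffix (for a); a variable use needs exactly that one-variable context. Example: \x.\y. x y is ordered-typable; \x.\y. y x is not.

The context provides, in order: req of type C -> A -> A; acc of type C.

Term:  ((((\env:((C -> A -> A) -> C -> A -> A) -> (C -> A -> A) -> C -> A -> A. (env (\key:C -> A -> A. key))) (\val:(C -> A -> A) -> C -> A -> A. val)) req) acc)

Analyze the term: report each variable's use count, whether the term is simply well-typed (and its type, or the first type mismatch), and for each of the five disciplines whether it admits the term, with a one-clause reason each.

use counts: req: 1×; acc: 1×; env (λ-bound): 1×; key (λ-bound): 1×; val (λ-bound): 1×
uses in reading order: env, key, val, req, acc
typing: ✓ — A -> A
ordered ✓ (req, acc, env, key, val: once each, no exchange needed)
linear ✓ (req, acc, env, key, val: one use apiece)
affine ✓ (req, acc, env, key, val: no repeats, contraction unneeded)
relevant ✓ (at least one use each (req, acc, env, key, val))
unrestricted ✓ (typability at A -> A is all that's needed)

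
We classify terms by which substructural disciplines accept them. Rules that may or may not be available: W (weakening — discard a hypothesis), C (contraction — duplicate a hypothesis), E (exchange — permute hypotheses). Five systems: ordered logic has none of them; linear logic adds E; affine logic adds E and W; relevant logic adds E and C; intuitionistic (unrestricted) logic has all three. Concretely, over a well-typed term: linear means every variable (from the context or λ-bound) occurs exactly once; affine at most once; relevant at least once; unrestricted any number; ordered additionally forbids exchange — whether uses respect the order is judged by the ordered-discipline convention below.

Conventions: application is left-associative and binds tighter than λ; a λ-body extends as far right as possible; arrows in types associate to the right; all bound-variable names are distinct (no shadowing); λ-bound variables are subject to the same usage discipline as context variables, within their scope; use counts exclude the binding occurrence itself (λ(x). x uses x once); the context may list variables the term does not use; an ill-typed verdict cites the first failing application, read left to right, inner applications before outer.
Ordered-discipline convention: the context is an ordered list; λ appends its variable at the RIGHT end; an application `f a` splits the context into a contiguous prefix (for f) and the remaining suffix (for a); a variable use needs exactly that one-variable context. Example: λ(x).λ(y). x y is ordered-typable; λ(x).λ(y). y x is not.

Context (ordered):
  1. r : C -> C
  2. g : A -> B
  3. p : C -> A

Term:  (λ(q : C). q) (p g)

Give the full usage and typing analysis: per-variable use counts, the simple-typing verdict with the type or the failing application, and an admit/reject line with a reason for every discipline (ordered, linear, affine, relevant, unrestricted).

variable uses: r ×0, g ×1, p ×1, q (λ-bound) ×1
uses in reading order: q, p, g
typing: ill-typed: an application expects C but receives A -> B
ordered ✗ (not simply typable)
linear ✗ (fails simple typing)
affine ✗ (a type mismatch blocks all five)
relevant ✗ (the type mismatch rejects it)
unrestricted ✗ (not simply typable)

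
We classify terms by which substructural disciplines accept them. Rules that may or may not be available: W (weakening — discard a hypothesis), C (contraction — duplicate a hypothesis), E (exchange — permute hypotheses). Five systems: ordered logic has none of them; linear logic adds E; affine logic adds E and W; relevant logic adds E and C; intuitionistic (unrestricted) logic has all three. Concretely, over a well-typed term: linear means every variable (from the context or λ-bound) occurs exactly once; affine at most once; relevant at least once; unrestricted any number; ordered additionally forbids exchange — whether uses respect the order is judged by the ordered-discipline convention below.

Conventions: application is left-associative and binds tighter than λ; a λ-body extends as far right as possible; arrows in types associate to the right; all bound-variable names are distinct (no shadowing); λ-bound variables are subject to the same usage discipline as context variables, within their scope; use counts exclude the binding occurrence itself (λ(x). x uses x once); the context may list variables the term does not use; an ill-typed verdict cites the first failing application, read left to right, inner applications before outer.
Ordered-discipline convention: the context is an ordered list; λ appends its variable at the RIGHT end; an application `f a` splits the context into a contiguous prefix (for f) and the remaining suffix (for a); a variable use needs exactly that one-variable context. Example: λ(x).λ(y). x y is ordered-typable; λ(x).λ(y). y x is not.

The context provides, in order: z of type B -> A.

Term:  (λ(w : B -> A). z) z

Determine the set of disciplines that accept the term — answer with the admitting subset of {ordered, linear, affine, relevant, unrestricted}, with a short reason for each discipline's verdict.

admitted in: unrestricted
variable uses: z=2, w [bound]=0
uses in reading order: z, z
typing: well-typed at B -> A
ordered: ✗ — repeated use of z ×2; unused: w — weakening required
linear: ✗ — repeated use of z ×2; unused: w — weakening required
affine: ✗ — repeated use of z ×2
relevant: ✗ — unused: w — weakening required
unrestricted: ✓ — type-checks (B -> A) and nothing is barred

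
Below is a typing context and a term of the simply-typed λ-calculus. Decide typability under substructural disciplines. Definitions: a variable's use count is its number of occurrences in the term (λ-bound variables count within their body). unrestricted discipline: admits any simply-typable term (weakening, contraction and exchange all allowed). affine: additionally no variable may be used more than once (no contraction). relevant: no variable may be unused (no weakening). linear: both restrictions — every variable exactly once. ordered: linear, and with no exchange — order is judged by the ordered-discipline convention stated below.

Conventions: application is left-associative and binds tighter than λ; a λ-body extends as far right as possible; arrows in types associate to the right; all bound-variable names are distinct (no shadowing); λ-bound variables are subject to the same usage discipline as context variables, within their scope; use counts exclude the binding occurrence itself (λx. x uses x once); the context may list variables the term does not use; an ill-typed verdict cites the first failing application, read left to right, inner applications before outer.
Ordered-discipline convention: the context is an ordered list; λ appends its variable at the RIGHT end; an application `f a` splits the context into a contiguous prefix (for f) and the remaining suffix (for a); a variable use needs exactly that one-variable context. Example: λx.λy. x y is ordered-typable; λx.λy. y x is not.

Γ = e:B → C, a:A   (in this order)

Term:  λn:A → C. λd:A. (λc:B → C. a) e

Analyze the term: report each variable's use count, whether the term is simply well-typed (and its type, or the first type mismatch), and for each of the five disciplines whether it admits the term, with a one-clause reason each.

use counts: e: 1, a: 1, n (bound): 0, d (bound): 0, c (bound): 0
order of uses: a, e
typing: the term checks, with type (A → C) → A → A
ordered ✗ (n, d, c left unused)
linear ✗ (n, d, c left unused)
affine ✓ (no duplicate uses among e, a, n, d, c)
relevant ✗ (n, d, c left unused)
unrestricted ✓ (well-typed at (A → C) → A → A; no restrictions here)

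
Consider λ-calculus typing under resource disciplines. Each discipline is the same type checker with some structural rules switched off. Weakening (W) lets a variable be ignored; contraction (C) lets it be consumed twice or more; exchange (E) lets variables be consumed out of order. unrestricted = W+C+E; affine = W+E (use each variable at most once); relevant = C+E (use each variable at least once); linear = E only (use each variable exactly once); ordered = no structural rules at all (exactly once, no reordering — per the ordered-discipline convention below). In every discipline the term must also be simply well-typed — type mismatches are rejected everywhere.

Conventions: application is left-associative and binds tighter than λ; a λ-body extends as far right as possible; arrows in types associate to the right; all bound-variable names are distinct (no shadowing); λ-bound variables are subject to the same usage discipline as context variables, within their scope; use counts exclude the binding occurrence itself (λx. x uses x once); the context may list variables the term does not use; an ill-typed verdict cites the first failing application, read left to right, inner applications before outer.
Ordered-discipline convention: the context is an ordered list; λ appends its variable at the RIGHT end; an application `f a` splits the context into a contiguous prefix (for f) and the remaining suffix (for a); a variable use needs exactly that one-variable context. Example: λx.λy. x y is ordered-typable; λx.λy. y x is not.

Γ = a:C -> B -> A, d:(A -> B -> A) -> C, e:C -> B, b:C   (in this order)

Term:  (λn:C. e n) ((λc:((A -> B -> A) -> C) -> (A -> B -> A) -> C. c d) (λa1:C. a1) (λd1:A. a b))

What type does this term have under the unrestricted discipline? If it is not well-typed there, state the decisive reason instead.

not well-typed under unrestricted — the type mismatch rejects it
use counts: a=1; d=1; e=1; b=1; n (bound)=1; c (bound)=1; a1 (bound)=1; d1 (bound)=0
uses in reading order: e, n, c, d, a1, a, b
typing: ill-typed: a function awaiting ((A -> B -> A) -> C) -> (A -> B -> A) -> C gets C -> C
per-discipline verdicts: ordered ✗ | linear ✗ | affine ✗ | relevant ✗ | unrestricted ✗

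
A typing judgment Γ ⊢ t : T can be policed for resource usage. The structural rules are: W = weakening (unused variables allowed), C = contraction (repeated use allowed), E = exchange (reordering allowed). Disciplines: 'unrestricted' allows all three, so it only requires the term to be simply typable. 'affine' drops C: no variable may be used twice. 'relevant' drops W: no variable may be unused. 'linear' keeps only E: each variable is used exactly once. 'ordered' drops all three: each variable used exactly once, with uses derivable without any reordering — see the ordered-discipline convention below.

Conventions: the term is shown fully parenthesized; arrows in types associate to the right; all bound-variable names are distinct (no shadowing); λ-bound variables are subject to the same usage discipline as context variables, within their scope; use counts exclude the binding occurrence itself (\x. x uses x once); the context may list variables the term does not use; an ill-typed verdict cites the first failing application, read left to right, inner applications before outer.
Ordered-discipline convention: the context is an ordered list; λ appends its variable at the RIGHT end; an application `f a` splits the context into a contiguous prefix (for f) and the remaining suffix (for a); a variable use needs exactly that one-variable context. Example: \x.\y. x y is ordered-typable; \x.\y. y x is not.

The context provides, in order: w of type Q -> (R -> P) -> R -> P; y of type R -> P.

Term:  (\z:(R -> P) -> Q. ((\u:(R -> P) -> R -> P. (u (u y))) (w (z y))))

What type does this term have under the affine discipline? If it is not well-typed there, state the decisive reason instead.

not well-typed under affine — y ×2, u ×2 used more than once (contraction)
use counts: w: 1×; y: 2×; z [bound]: 1×; u [bound]: 2×
order of uses: u, u, y, w, z, y
typing: well-typed at ((R -> P) -> Q) -> R -> P
per-discipline verdicts: ordered ✗, linear ✗, affine ✗, relevant ✓, unrestricted ✓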